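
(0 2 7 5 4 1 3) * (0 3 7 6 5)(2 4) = (0 4 1 7)(2 6 5)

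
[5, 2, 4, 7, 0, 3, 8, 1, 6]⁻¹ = [4, 7, 1, 5, 2, 0, 8, 3, 6]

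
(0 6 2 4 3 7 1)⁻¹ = (0 1 7 3 4 2 6)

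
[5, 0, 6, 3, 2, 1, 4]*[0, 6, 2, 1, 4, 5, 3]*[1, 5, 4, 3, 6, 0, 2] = [0, 1, 3, 5, 4, 2, 6]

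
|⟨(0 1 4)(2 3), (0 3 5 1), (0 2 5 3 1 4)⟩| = 720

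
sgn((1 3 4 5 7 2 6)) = 1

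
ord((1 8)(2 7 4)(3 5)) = 6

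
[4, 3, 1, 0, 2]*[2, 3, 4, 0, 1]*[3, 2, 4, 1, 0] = [2, 3, 1, 4, 0]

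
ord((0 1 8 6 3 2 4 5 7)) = 9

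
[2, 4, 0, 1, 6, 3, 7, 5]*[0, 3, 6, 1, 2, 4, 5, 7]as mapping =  [0→6, 1→2, 2→0, 3→3, 4→5, 5→1, 6→7, 7→4]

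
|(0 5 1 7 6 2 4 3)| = 8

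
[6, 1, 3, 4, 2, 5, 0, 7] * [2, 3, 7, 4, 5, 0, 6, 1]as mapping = [0→6, 1→3, 2→4, 3→5, 4→7, 5→0, 6→2, 7→1]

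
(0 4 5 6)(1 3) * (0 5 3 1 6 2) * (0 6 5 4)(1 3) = (1 3 5 2 6 4)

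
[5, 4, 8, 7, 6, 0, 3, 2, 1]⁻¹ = [5, 8, 7, 6, 1, 0, 4, 3, 2]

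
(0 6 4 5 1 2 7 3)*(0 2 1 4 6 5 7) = (0 5 4 7 3 2)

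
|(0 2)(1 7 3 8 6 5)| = 6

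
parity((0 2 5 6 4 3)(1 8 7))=odd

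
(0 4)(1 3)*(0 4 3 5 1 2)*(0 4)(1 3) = (0 1 5 3 2 4)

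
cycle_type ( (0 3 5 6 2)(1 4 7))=3.5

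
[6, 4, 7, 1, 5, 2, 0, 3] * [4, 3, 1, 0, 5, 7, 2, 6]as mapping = [0→2, 1→5, 2→6, 3→3, 4→7, 5→1, 6→4, 7→0]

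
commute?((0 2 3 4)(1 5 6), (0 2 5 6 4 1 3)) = no:(0 2 3 4)(1 5 6) * (0 2 5 6 4 1 3) = (0 5 4 2)(1 6 3), (0 2 5 6 4 1 3) * (0 2 3 4)(1 5 6) = (0 3 2 6)(1 4 5)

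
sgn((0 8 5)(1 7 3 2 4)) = 1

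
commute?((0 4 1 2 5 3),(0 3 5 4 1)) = no:(0 4 1 2 5 3)*(0 3 5 4 1) = (0 1 2 4),(0 3 5 4 1)*(0 4 1 2 5 3) = (1 4 2 5)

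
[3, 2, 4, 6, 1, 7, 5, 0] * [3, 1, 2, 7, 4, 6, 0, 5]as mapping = [0→7, 1→2, 2→4, 3→0, 4→1, 5→5, 6→6, 7→3]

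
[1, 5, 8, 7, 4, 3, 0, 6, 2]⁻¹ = [6, 0, 8, 5, 4, 1, 7, 3, 2]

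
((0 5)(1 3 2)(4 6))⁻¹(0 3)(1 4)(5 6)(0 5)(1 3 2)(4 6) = (0 4)(2 5)(3 6)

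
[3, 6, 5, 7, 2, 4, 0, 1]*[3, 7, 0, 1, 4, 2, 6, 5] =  [1, 6, 2, 5, 0, 4, 3, 7]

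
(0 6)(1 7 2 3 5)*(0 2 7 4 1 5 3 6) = (1 4)(2 6)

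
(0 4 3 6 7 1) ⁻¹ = (0 1 7 6 3 4) 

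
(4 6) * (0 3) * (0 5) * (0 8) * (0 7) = (0 3 5 8 7)(4 6)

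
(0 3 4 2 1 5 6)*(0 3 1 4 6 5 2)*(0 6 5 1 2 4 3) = (0 2 3 5 1 4 6)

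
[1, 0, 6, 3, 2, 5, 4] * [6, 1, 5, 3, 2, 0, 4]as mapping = [0→1, 1→6, 2→4, 3→3, 4→5, 5→0, 6→2]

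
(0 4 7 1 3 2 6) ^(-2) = (0 2 1 4 6 3 7) 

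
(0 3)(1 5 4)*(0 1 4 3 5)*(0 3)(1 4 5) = (0 1 3 4 5)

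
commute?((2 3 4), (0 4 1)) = no:(2 3 4) * (0 4 1) = (0 4 2 3 1), (0 4 1) * (2 3 4) = (0 2 3 4 1)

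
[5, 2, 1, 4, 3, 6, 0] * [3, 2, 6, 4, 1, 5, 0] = [5, 6, 2, 1, 4, 0, 3]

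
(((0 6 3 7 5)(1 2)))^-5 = (1 2)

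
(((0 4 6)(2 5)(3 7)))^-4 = (0 6 4)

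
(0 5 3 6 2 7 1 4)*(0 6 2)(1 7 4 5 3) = (0 3 2 4 6)(1 5)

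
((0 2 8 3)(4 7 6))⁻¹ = (0 3 8 2)(4 6 7)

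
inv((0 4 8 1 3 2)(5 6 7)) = (0 2 3 1 8 4)(5 7 6)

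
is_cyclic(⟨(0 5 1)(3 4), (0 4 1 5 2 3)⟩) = no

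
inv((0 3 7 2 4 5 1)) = (0 1 5 4 2 7 3)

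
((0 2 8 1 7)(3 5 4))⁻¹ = (0 7 1 8 2)(3 4 5)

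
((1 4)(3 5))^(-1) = (1 4)(3 5)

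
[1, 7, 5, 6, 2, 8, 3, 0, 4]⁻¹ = [7, 0, 4, 6, 8, 2, 3, 1, 5]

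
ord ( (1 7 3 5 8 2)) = 6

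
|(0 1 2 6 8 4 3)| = 7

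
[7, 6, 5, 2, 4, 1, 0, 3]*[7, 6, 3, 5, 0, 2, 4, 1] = [1, 4, 2, 3, 0, 6, 7, 5]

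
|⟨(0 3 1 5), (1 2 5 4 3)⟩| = 720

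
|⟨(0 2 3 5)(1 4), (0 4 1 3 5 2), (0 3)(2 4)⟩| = 720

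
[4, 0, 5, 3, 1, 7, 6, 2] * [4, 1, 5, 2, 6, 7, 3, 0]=[6, 4, 7, 2, 1, 0, 3, 5]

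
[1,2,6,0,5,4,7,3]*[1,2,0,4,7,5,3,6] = [2,0,3,1,5,7,6,4]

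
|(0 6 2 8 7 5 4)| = 7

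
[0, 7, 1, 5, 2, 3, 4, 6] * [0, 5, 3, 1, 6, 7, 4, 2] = [0, 2, 5, 7, 3, 1, 6, 4]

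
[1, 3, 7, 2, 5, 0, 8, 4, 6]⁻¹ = [5, 0, 3, 1, 7, 4, 8, 2, 6]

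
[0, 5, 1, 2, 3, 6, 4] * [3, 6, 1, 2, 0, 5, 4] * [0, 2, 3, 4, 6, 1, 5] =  [4, 1, 5, 2, 3, 6, 0]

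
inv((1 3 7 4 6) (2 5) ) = (1 6 4 7 3) (2 5) 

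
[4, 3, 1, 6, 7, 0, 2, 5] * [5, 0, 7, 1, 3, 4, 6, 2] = [3, 1, 0, 6, 2, 5, 7, 4]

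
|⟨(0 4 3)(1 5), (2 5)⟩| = 18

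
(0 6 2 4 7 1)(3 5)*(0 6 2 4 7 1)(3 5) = (0 2 7)(1 6 4)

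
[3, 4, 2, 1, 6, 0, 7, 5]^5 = [7, 0, 2, 5, 3, 6, 1, 4]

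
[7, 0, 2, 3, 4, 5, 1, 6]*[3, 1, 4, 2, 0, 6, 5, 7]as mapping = [0→7, 1→3, 2→4, 3→2, 4→0, 5→6, 6→1, 7→5]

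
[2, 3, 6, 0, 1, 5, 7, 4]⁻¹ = [3, 4, 0, 1, 7, 5, 2, 6]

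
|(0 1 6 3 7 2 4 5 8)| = 9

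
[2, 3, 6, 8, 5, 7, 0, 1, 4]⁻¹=[6, 7, 0, 1, 8, 4, 2, 5, 3]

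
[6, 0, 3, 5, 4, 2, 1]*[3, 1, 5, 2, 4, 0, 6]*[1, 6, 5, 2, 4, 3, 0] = [0, 2, 5, 1, 4, 3, 6]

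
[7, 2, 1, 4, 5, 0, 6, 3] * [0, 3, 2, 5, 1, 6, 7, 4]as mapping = [0→4, 1→2, 2→3, 3→1, 4→6, 5→0, 6→7, 7→5]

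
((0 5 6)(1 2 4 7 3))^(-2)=(0 5 6)(1 7 2 3 4)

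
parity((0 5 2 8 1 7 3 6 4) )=even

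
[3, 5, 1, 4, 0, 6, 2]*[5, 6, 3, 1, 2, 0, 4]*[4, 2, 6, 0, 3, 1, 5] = [2, 4, 5, 6, 1, 3, 0]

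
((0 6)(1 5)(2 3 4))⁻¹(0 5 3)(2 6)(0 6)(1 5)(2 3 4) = (0 3)(1 4 6)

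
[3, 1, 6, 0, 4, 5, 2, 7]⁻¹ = [3, 1, 6, 0, 4, 5, 2, 7]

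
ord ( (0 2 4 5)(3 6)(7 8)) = 4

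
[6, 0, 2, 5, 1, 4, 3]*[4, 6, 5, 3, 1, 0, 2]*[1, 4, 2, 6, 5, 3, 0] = [2, 5, 3, 1, 0, 4, 6]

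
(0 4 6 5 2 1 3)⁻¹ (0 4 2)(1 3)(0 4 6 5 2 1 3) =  (0 3)(1 4 6)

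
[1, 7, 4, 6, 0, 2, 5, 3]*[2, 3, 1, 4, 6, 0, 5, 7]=[3, 7, 6, 5, 2, 1, 0, 4]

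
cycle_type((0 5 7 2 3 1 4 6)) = 8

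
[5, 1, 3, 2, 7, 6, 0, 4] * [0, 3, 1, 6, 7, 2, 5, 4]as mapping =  [0→2, 1→3, 2→6, 3→1, 4→4, 5→5, 6→0, 7→7]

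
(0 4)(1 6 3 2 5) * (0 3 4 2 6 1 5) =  (0 2)(3 6 4)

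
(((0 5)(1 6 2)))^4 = (1 6 2)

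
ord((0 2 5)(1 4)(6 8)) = 6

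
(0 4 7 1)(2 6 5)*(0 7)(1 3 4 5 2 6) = (0 5 6 2 1 7 3 4)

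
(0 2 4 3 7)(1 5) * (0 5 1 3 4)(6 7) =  (0 2)(3 6 7 5)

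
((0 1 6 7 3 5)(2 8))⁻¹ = (0 5 3 7 6 1)(2 8)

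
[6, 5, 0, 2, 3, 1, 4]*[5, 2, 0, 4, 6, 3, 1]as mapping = [0→1, 1→3, 2→5, 3→0, 4→4, 5→2, 6→6]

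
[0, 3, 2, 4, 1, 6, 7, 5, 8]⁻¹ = [0, 4, 2, 1, 3, 7, 5, 6, 8]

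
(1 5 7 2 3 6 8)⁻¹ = (1 8 6 3 2 7 5)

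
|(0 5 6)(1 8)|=6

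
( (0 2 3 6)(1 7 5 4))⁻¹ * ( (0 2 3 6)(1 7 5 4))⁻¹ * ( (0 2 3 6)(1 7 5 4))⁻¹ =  (0 2 3 6)(1 7 5 4)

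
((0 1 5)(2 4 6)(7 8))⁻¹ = (0 5 1)(2 6 4)(7 8)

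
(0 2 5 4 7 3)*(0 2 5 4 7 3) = (0 5 7)(2 4 3)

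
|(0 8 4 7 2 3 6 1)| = 8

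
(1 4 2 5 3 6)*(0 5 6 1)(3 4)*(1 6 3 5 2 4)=(0 2 3 6)(1 5)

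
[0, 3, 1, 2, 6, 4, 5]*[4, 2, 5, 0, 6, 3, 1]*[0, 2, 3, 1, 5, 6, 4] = [5, 0, 3, 6, 2, 4, 1]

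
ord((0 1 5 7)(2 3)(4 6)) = 4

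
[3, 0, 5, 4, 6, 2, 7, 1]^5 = [1, 7, 5, 0, 3, 2, 4, 6]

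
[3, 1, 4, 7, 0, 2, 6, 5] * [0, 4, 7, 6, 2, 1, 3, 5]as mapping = [0→6, 1→4, 2→2, 3→5, 4→0, 5→7, 6→3, 7→1]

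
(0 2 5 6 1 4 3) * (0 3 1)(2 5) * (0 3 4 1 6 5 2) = (0 2)(3 4 6)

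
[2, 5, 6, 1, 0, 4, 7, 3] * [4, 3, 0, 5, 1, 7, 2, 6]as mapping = [0→0, 1→7, 2→2, 3→3, 4→4, 5→1, 6→6, 7→5]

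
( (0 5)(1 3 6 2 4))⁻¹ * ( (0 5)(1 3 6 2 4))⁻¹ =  (1 2 3 4 6)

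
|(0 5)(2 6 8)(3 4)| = 6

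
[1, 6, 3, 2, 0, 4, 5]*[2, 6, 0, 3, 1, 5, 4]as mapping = [0→6, 1→4, 2→3, 3→0, 4→2, 5→1, 6→5]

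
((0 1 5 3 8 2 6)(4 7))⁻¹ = (0 6 2 8 3 5 1)(4 7)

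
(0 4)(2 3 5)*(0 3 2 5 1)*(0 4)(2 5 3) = (1 4 2 5 3)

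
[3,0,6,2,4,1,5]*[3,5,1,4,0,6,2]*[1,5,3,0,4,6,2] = [4,0,3,5,1,6,2]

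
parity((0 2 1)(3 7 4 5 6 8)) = odd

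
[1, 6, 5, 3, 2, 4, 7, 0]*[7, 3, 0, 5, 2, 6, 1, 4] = [3, 1, 6, 5, 0, 2, 4, 7]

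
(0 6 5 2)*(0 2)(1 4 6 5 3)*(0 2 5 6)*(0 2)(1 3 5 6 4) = (0 4 2 6 5)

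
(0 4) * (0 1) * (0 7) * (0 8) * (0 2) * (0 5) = (0 4 1 7 8 2 5)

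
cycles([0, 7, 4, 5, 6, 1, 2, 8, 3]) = (1 7 8 3 5)(2 4 6)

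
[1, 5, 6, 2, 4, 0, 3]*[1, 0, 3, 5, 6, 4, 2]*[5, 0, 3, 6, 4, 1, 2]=[5, 4, 3, 6, 2, 0, 1]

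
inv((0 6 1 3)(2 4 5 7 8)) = (0 3 1 6)(2 8 7 5 4)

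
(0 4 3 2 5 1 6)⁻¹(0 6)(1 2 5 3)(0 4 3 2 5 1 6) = (0 4)(1 2 6 5)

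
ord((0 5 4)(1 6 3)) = 3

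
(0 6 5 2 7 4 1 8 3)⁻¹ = (0 3 8 1 4 7 2 5 6)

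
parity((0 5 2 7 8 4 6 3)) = odd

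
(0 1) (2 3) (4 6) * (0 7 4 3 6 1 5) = (0 5) (1 7 4) (2 6 3) 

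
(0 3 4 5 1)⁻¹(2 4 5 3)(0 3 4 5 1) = (1 4 2 5)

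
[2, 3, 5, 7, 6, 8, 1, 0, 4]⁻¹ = [7, 6, 0, 1, 8, 2, 4, 3, 5]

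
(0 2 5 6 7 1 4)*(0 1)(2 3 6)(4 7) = (0 3 6 4 1 7)(2 5)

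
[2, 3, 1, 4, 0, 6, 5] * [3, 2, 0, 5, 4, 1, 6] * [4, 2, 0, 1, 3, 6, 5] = [4, 6, 0, 3, 1, 5, 2]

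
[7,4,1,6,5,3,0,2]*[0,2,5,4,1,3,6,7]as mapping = [0→7,1→1,2→2,3→6,4→3,5→4,6→0,7→5]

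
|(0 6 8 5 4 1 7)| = 7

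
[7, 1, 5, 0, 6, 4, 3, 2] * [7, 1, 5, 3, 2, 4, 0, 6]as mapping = [0→6, 1→1, 2→4, 3→7, 4→0, 5→2, 6→3, 7→5]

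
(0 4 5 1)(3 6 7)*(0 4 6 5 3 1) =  (0 6 7 1 4 3 5)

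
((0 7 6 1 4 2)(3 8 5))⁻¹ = (0 2 4 1 6 7)(3 5 8)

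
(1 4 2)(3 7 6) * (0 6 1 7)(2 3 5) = (0 6 5 2 7 1 4 3)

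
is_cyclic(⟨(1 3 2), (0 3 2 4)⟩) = no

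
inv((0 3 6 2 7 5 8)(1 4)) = (0 8 5 7 2 6 3)(1 4)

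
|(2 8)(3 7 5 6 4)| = 10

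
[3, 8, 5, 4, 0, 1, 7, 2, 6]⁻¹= [4, 5, 7, 0, 3, 2, 8, 6, 1]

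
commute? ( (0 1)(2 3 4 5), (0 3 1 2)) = no: (0 1)(2 3 4 5) * (0 3 1 2) = (0 2 1 3 4 5), (0 3 1 2) * (0 1)(2 3 4 5) = (0 4 5 2 1 3)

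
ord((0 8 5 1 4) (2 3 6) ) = 15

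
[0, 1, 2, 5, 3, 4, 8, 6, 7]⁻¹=[0, 1, 2, 4, 5, 3, 7, 8, 6]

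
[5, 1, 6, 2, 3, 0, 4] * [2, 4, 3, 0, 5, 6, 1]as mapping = [0→6, 1→4, 2→1, 3→3, 4→0, 5→2, 6→5]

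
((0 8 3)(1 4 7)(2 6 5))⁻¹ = (0 3 8)(1 7 4)(2 5 6)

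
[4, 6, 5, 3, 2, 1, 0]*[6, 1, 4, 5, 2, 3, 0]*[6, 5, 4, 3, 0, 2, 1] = [4, 6, 3, 2, 0, 5, 1]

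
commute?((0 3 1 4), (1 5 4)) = no:(0 3 1 4)*(1 5 4) = (0 3 5 4), (1 5 4)*(0 3 1 4) = (0 3 1 5)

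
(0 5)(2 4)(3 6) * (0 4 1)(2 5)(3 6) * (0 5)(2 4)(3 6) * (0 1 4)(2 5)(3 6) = (1 2 4)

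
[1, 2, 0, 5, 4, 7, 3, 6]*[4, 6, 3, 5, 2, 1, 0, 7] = [6, 3, 4, 1, 2, 7, 5, 0]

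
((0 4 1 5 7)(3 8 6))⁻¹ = (0 7 5 1 4)(3 6 8)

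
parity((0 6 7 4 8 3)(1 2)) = even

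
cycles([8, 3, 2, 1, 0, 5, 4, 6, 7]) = (0 8 7 6 4)(1 3)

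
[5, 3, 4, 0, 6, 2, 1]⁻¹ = [3, 6, 5, 1, 2, 0, 4]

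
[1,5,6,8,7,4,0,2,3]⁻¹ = [6,0,7,8,5,1,2,4,3]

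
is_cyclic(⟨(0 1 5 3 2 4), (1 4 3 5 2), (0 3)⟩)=no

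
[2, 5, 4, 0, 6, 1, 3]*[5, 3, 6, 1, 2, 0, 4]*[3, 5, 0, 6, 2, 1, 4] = [4, 3, 0, 1, 2, 6, 5]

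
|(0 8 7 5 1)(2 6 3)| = 15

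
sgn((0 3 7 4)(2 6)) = 1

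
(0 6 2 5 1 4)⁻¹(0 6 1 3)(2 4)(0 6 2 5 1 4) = (0 5)(2 4 3 6)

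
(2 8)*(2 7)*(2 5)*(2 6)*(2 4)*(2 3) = (2 8 7 5 6 4 3)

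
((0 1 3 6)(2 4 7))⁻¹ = (0 6 3 1)(2 7 4)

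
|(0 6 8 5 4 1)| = 6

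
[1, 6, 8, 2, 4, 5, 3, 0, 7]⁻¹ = [7, 0, 3, 6, 4, 5, 1, 8, 2]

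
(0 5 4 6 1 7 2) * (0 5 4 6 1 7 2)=(0 4 1 2 5 6 7)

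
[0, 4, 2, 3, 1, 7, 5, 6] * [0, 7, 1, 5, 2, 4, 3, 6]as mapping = [0→0, 1→2, 2→1, 3→5, 4→7, 5→6, 6→4, 7→3]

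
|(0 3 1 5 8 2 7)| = 7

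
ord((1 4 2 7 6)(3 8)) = 10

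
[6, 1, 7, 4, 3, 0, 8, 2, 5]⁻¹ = [5, 1, 7, 4, 3, 8, 0, 2, 6]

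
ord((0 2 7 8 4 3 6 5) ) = 8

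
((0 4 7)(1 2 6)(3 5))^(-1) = (0 7 4)(1 6 2)(3 5)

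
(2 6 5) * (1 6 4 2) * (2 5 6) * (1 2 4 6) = (1 4 5 2 6)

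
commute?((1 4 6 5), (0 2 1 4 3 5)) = no:(1 4 6 5)*(0 2 1 4 3 5) = (0 2 1 3 5 4 6), (0 2 1 4 3 5)*(1 4 6 5) = (0 2 4 3 1 6 5)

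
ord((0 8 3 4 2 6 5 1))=8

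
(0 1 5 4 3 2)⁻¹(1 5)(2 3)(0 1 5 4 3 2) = (0 2)(4 5)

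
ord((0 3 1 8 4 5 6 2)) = 8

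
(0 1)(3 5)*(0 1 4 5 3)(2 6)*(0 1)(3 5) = (0 4 3 5 1)(2 6)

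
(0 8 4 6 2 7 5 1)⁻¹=(0 1 5 7 2 6 4 8)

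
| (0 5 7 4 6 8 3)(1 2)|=14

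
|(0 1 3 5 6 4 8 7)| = 8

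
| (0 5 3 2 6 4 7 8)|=8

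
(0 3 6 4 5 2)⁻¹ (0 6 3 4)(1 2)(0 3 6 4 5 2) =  (0 1)(3 4 6 5)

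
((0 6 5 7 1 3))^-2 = (0 1 5)(3 7 6)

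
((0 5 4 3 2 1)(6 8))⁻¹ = (0 1 2 3 4 5)(6 8)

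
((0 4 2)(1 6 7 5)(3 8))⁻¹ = (0 2 4)(1 5 7 6)(3 8)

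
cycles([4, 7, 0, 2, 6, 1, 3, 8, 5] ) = (0 4 6 3 2)(1 7 8 5)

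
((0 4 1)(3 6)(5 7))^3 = (3 6)(5 7)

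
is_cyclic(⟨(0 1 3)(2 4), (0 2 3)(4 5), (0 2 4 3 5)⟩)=no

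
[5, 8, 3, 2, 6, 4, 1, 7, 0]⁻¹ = [8, 6, 3, 2, 5, 0, 4, 7, 1]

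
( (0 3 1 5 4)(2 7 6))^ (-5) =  (2 7 6)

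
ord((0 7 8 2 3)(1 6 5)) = 15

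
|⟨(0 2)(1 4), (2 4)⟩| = 8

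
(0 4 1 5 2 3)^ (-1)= (0 3 2 5 1 4)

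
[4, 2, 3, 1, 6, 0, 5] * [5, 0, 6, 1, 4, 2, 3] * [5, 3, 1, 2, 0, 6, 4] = [0, 4, 3, 5, 2, 6, 1]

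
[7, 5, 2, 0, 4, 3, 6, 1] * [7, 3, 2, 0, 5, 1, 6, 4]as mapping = [0→4, 1→1, 2→2, 3→7, 4→5, 5→0, 6→6, 7→3]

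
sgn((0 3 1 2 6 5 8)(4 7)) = -1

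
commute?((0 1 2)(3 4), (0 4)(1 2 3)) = no:(0 1 2)(3 4) * (0 4)(1 2 3) = (0 2 4 1 3), (0 4)(1 2 3) * (0 1 2)(3 4) = (0 3 2 4 1)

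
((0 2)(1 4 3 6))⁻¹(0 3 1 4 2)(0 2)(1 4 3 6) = (0 2 6 4 3)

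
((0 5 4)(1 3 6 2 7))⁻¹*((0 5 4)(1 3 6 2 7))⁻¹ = (0 5 4)(1 2 3 7 6)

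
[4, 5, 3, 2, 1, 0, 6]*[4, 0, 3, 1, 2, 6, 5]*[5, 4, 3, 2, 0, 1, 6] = [3, 6, 4, 2, 5, 0, 1]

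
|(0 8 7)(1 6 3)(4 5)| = 6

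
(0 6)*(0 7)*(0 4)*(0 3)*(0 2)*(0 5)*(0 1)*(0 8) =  (0 6 7 4 3 2 5 1 8) 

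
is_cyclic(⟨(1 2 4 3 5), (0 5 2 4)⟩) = no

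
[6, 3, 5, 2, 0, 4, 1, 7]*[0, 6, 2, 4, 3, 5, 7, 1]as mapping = [0→7, 1→4, 2→5, 3→2, 4→0, 5→3, 6→6, 7→1]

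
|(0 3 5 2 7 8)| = 6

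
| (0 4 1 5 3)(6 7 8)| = 15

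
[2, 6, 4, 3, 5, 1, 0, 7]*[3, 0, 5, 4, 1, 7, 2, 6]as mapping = [0→5, 1→2, 2→1, 3→4, 4→7, 5→0, 6→3, 7→6]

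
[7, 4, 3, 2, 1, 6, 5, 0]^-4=[0, 1, 2, 3, 4, 5, 6, 7]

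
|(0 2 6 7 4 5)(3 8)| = 6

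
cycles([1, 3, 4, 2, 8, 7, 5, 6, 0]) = (0 1 3 2 4 8)(5 7 6)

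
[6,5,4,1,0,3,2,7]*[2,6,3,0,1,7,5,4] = [5,7,1,6,2,0,3,4]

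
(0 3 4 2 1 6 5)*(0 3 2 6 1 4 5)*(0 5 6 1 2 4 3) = (0 4 1 2 3 6 5)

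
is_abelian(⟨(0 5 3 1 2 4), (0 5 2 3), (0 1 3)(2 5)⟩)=no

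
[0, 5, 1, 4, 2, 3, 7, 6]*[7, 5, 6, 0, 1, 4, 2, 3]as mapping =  [0→7, 1→4, 2→5, 3→1, 4→6, 5→0, 6→3, 7→2]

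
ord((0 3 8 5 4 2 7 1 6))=9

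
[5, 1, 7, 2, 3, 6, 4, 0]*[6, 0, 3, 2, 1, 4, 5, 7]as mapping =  [0→4, 1→0, 2→7, 3→3, 4→2, 5→5, 6→1, 7→6]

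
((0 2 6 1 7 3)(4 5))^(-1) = (0 3 7 1 6 2)(4 5)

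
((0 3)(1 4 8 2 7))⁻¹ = (0 3)(1 7 2 8 4)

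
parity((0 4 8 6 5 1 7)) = even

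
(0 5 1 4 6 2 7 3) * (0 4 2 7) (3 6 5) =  (0 3 4 5 1 2) (6 7) 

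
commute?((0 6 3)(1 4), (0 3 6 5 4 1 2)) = no:(0 6 3)(1 4)*(0 3 6 5 4 1 2) = (0 5 4 2), (0 3 6 5 4 1 2)*(0 6 3)(1 4) = (1 2 6 5)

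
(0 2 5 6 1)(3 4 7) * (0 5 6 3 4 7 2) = (1 5 3 7 4 2 6)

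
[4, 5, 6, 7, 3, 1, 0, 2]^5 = [6, 5, 7, 4, 0, 1, 2, 3]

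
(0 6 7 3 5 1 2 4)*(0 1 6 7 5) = (0 7 3)(1 2 4)(5 6)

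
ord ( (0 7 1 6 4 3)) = 6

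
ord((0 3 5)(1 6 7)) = 3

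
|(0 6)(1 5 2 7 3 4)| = 6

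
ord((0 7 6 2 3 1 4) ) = 7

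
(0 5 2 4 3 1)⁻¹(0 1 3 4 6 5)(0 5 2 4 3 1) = (0 1 3 6 2 5)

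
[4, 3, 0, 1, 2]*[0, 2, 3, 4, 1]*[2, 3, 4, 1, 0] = [3, 0, 2, 4, 1]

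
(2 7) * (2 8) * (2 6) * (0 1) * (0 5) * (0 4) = (0 1 5 4)(2 7 8 6)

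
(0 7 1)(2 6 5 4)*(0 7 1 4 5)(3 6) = (0 1 7 4 2 3 6)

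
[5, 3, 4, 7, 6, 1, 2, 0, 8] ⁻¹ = [7, 5, 6, 1, 2, 0, 4, 3, 8] 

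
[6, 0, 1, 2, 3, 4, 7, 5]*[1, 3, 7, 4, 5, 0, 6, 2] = [6, 1, 3, 7, 4, 5, 2, 0]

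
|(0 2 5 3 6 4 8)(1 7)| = 14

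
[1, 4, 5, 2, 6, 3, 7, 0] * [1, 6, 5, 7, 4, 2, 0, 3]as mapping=[0→6, 1→4, 2→2, 3→5, 4→0, 5→7, 6→3, 7→1]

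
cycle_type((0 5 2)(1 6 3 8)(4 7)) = 2.3.4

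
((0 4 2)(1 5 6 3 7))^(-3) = (1 6 7 5 3)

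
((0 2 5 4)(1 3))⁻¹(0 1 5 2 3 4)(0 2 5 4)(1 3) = (0 2 3 4 5 1)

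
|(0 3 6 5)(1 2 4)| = 12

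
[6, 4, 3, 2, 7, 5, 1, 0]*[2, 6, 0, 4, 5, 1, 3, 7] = [3, 5, 4, 0, 7, 1, 6, 2]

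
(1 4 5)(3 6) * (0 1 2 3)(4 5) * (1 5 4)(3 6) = (0 5 2 6)(1 4)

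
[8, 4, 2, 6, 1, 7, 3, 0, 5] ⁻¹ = [7, 4, 2, 6, 1, 8, 3, 5, 0] 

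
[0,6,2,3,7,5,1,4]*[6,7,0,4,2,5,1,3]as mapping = [0→6,1→1,2→0,3→4,4→3,5→5,6→7,7→2]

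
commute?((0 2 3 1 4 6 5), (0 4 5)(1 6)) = no:(0 2 3 1 4 6 5)*(0 4 5)(1 6) = (0 2 3 6)(1 5 4), (0 4 5)(1 6)*(0 2 3 1 4 6 5) = (0 6 4)(1 5 2 3)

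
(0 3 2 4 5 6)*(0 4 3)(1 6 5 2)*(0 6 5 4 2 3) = (0 6 2)(1 5 4 3)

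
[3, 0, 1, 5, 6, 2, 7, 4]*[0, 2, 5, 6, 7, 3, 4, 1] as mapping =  [0→6, 1→0, 2→2, 3→3, 4→4, 5→5, 6→1, 7→7] 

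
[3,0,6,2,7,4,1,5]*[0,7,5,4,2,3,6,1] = [4,0,6,5,1,2,7,3]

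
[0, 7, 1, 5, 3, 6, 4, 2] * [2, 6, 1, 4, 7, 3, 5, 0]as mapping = [0→2, 1→0, 2→6, 3→3, 4→4, 5→5, 6→7, 7→1]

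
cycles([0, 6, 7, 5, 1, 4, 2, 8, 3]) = (1 6 2 7 8 3 5 4)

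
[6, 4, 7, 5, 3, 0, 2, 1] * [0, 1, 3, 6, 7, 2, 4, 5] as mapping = [0→4, 1→7, 2→5, 3→2, 4→6, 5→0, 6→3, 7→1] 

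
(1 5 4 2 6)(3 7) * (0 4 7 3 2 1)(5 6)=(0 4 1 6)(2 5 7)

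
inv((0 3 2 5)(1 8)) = (0 5 2 3)(1 8)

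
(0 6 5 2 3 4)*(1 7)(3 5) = (0 6 3 4)(1 7)(2 5)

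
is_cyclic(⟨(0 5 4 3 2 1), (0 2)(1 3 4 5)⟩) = no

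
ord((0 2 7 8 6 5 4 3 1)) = 9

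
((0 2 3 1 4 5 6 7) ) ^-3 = (0 5 3 7 4 2 6 1) 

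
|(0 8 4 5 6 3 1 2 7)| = 9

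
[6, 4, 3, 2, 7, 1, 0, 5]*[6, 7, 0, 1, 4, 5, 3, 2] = [3, 4, 1, 0, 2, 7, 6, 5]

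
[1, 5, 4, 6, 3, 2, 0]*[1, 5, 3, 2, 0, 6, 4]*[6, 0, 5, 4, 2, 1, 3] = [1, 3, 6, 2, 5, 4, 0]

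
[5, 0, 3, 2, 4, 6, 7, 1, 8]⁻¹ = [1, 7, 3, 2, 4, 0, 5, 6, 8]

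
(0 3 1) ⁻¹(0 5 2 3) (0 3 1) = (1 3 5 2) 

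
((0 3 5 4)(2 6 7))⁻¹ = (0 4 5 3)(2 7 6)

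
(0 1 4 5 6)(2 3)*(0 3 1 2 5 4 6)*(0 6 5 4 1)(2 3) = (0 3 4 1 5 6 2)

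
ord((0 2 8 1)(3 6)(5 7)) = 4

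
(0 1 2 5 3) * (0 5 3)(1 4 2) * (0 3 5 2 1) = (0 4 1)(2 5 3)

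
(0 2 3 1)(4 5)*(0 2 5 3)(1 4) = (0 5 1 2)(3 4)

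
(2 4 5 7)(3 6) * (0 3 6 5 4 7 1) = (0 3 5 1)(2 7)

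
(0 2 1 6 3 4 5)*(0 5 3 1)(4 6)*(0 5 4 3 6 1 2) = (1 3)(2 5 4 6)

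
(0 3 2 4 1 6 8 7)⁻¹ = (0 7 8 6 1 4 2 3)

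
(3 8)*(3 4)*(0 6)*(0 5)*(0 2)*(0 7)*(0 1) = (0 6 5 2 7 1)(3 8 4)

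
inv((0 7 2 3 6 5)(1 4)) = (0 5 6 3 2 7)(1 4)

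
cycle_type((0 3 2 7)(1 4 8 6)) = 4^2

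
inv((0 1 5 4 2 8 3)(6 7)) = (0 3 8 2 4 5 1)(6 7)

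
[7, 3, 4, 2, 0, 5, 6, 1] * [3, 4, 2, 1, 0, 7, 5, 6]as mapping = [0→6, 1→1, 2→0, 3→2, 4→3, 5→7, 6→5, 7→4]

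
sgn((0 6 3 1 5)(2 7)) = -1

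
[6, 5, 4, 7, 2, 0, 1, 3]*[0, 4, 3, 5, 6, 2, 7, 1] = [7, 2, 6, 1, 3, 0, 4, 5]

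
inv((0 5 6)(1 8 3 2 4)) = (0 6 5)(1 4 2 3 8)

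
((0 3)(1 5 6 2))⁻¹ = (0 3)(1 2 6 5)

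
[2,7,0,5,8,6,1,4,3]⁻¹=[2,6,0,8,7,3,5,1,4]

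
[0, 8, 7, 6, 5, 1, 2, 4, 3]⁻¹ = [0, 5, 6, 8, 7, 4, 3, 2, 1]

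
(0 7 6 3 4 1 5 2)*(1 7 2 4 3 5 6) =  (0 2)(1 6 5 4 7)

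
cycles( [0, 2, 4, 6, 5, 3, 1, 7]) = (1 2 4 5 3 6)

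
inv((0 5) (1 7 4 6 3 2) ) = (0 5) (1 2 3 6 4 7) 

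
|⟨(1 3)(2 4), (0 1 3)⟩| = 6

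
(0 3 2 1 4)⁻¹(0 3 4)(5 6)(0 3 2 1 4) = (0 3 2)(5 6)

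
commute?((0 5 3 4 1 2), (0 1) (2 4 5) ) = no:(0 5 3 4 1 2)*(0 1) (2 4 5) = (0 2 1 4) (3 5), (0 1) (2 4 5)*(0 5 3 4 1 2) = (0 2 1 5) (3 4) 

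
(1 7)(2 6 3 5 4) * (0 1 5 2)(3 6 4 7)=(0 1 3 2 4)(5 7)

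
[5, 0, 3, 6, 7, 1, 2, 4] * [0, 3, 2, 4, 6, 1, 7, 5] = [1, 0, 4, 7, 5, 3, 2, 6]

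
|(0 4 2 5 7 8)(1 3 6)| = 6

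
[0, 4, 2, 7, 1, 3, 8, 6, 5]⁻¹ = [0, 4, 2, 5, 1, 8, 7, 3, 6]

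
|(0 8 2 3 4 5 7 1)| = 8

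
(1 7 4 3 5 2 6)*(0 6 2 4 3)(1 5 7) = (0 6 5 4)(3 7)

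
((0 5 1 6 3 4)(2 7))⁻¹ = (0 4 3 6 1 5)(2 7)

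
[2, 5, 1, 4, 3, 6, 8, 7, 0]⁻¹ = [8, 2, 0, 4, 3, 1, 5, 7, 6]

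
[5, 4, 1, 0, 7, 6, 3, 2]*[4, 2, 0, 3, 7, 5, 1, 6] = [5, 7, 2, 4, 6, 1, 3, 0]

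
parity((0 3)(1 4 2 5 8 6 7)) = odd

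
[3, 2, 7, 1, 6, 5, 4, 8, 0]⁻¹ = [8, 3, 1, 0, 6, 5, 4, 2, 7]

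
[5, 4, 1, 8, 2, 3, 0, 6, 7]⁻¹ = [6, 2, 4, 5, 1, 0, 7, 8, 3]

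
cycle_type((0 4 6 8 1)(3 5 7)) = 3.5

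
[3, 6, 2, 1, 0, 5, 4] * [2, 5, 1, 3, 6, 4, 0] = [3, 0, 1, 5, 2, 4, 6]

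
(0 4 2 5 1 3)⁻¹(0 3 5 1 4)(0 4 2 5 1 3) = (0 1 3 2 4)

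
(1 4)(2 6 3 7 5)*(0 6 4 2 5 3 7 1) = (0 6 7 3 1 2 4)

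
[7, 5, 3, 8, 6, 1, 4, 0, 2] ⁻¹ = [7, 5, 8, 2, 6, 1, 4, 0, 3] 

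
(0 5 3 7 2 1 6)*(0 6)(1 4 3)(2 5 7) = (0 7 5 1)(2 4 3)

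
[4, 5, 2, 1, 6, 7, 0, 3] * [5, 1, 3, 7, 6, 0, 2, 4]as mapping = [0→6, 1→0, 2→3, 3→1, 4→2, 5→4, 6→5, 7→7]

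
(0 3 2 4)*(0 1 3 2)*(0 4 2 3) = (0 3 4 1)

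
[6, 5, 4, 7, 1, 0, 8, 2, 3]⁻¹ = [5, 4, 7, 8, 2, 1, 0, 3, 6]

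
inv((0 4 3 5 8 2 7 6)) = (0 6 7 2 8 5 3 4)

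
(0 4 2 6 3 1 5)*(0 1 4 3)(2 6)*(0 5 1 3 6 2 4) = (0 6 5 3)(2 4)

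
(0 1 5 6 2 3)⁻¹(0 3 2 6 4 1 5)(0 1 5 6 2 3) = (0 3 2 4 5 6 1)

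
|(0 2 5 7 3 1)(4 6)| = 6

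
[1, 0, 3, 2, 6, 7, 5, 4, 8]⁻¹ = [1, 0, 3, 2, 7, 6, 4, 5, 8]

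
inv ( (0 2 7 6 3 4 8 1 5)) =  (0 5 1 8 4 3 6 7 2)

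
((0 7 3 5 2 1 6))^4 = (0 2 7 1 3 6 5)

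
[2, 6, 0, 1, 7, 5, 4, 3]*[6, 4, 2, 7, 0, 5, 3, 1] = [2, 3, 6, 4, 1, 5, 0, 7]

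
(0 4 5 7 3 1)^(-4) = (0 5 3)(1 4 7)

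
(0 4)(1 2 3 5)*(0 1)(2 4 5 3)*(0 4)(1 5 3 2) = (0 3 2 1)(4 5)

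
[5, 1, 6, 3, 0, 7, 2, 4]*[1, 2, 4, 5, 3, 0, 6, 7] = [0, 2, 6, 5, 1, 7, 4, 3]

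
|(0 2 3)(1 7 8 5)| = 12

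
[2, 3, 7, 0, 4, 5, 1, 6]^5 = [3, 6, 0, 1, 4, 5, 7, 2]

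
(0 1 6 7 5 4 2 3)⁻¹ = (0 3 2 4 5 7 6 1)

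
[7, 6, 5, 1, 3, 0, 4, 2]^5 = [7, 6, 5, 1, 3, 0, 4, 2]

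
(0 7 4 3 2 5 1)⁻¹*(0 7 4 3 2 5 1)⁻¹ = (0 5 3 7 1 2 4)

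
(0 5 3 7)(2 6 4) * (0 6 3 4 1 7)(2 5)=(0 2 3)(1 7 6)(4 5)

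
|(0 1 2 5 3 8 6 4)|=8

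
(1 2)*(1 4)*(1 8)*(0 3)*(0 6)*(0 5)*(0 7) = (0 3 6 5 7)(1 2 4 8)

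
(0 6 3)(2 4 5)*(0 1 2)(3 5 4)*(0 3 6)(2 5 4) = (1 5 3)(2 6 4)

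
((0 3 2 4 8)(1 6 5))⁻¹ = (0 8 4 2 3)(1 5 6)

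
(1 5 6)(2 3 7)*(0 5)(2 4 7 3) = (0 5 6 1)(4 7)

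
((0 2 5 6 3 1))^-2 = (0 3 5)(1 6 2)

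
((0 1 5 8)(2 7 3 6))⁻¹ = (0 8 5 1)(2 6 3 7)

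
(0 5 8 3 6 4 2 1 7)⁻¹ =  (0 7 1 2 4 6 3 8 5)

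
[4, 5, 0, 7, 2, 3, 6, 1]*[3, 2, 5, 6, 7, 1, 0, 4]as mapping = [0→7, 1→1, 2→3, 3→4, 4→5, 5→6, 6→0, 7→2]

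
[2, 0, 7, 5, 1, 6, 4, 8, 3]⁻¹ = [1, 4, 0, 8, 6, 3, 5, 2, 7]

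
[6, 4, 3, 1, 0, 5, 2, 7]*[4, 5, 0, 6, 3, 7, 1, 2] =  [1, 3, 6, 5, 4, 7, 0, 2]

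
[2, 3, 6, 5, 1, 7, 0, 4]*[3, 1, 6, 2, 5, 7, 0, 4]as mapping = [0→6, 1→2, 2→0, 3→7, 4→1, 5→4, 6→3, 7→5]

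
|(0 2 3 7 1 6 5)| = 7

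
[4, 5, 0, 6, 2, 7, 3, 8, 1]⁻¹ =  [2, 8, 4, 6, 0, 1, 3, 5, 7]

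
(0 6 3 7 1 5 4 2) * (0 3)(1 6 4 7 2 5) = (0 4 5 7 6)(2 3)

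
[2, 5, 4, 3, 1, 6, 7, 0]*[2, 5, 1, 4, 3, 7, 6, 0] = [1, 7, 3, 4, 5, 6, 0, 2]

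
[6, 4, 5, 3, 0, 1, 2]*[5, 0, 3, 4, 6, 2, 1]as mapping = [0→1, 1→6, 2→2, 3→4, 4→5, 5→0, 6→3]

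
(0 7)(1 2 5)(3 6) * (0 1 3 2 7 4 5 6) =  (0 4 5 3)(1 7)(2 6)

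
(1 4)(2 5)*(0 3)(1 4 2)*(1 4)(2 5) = (0 3)(1 5 4)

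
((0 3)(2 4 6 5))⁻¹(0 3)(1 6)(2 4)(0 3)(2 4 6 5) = (0 3)(1 5)(4 6)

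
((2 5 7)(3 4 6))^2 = (2 7 5)(3 6 4)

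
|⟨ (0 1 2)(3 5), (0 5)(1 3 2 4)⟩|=72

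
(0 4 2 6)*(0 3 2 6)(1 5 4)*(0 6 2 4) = (0 1 5)(2 6 3 4)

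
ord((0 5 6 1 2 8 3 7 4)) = 9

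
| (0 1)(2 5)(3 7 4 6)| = 4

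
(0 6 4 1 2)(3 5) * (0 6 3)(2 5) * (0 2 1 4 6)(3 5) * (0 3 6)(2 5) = (0 2 3 1 6)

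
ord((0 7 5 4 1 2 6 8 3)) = 9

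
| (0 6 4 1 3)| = 5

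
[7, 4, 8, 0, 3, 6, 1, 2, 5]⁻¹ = [3, 6, 7, 4, 1, 8, 5, 0, 2]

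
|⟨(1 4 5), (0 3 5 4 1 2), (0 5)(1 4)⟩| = 720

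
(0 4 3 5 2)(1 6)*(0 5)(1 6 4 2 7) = (0 2 5 7 1 4 3)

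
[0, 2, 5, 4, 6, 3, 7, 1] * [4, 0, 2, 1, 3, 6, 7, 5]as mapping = [0→4, 1→2, 2→6, 3→3, 4→7, 5→1, 6→5, 7→0]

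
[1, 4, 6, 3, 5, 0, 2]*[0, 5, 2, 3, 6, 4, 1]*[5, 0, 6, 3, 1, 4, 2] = [4, 2, 0, 3, 1, 5, 6]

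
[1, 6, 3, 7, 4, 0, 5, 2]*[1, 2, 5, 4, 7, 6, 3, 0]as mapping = [0→2, 1→3, 2→4, 3→0, 4→7, 5→1, 6→6, 7→5]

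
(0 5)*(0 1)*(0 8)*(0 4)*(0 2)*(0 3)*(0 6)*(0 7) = (0 5 1 8 4 2 3 6 7)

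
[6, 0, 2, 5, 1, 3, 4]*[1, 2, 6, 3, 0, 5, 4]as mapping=[0→4, 1→1, 2→6, 3→5, 4→2, 5→3, 6→0]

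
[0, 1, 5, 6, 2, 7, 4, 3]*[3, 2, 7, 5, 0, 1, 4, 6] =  [3, 2, 1, 4, 7, 6, 0, 5]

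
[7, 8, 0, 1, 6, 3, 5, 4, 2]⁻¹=[2, 3, 8, 5, 7, 6, 4, 0, 1]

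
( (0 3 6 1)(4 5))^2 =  (0 6)(1 3)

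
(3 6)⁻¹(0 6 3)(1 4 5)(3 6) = (0 3 6)(1 4 5)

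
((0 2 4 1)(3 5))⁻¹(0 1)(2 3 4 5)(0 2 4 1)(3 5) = (0 2)(1 3 4 5)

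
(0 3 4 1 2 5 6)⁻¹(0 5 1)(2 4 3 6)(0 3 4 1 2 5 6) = (0 5 1 4)(2 3 6)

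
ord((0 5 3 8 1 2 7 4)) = 8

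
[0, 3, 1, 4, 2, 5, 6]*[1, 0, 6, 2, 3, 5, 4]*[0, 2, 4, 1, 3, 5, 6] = [2, 4, 0, 1, 6, 5, 3]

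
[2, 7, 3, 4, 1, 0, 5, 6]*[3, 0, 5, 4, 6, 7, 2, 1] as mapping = [0→5, 1→1, 2→4, 3→6, 4→0, 5→3, 6→7, 7→2] 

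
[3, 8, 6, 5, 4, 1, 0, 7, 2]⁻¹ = [6, 5, 8, 0, 4, 3, 2, 7, 1]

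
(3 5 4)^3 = ()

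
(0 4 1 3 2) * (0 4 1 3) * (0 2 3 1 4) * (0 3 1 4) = (1 2 3)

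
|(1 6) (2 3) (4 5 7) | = 6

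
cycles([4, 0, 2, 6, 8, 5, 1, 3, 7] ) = (0 4 8 7 3 6 1) 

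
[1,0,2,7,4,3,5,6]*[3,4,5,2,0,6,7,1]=[4,3,5,1,0,2,6,7]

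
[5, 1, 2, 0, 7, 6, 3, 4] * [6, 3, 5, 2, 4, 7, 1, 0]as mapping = [0→7, 1→3, 2→5, 3→6, 4→0, 5→1, 6→2, 7→4]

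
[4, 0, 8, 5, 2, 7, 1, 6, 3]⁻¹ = [1, 6, 4, 8, 0, 3, 7, 5, 2]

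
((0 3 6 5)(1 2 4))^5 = (0 3 6 5)(1 4 2)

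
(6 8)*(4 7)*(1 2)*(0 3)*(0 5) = (0 3 5)(1 2)(4 7)(6 8)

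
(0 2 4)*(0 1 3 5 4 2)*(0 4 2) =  (0 4 1 3 5 2)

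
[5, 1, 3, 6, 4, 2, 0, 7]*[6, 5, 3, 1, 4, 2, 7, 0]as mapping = [0→2, 1→5, 2→1, 3→7, 4→4, 5→3, 6→6, 7→0]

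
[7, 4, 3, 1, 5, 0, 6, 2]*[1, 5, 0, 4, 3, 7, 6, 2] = [2, 3, 4, 5, 7, 1, 6, 0]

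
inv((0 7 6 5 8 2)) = (0 2 8 5 6 7)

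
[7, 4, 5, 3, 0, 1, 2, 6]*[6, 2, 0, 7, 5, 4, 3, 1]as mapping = [0→1, 1→5, 2→4, 3→7, 4→6, 5→2, 6→0, 7→3]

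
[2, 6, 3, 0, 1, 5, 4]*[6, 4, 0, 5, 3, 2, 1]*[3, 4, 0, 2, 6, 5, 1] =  [3, 4, 5, 1, 6, 0, 2]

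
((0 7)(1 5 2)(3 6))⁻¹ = (0 7)(1 2 5)(3 6)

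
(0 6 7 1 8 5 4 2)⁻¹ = (0 2 4 5 8 1 7 6)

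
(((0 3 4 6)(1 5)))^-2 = (0 4)(3 6)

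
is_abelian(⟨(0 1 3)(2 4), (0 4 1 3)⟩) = no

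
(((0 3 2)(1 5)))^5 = (0 2 3)(1 5)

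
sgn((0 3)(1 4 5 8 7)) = -1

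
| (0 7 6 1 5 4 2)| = 7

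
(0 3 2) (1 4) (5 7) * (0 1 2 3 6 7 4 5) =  (0 6 7) (1 5 4 2) 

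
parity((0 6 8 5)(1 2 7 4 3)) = odd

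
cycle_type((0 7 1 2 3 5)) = 6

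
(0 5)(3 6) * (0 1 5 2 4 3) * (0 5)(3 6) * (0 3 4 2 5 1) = (0 5)(1 3 4 6)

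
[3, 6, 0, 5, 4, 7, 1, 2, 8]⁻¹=[2, 6, 7, 0, 4, 3, 1, 5, 8]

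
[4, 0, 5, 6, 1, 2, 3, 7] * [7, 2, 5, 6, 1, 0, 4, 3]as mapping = [0→1, 1→7, 2→0, 3→4, 4→2, 5→5, 6→6, 7→3]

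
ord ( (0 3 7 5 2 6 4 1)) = 8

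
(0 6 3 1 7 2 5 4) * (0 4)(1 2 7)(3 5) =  (0 6 5)(2 3)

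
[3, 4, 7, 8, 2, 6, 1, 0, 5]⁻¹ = [7, 6, 4, 0, 1, 8, 5, 2, 3]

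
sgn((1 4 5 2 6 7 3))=1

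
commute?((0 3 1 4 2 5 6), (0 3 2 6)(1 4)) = no:(0 3 1 4 2 5 6)*(0 3 2 6)(1 4) = (0 2 5)(3 4 6), (0 3 2 6)(1 4)*(0 3 1 4 2 5 6) = (0 1 2)(3 5 6)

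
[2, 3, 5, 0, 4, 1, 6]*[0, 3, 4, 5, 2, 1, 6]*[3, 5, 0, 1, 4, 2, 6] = [4, 2, 5, 3, 0, 1, 6]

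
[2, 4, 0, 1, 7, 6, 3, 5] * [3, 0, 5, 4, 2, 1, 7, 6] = [5, 2, 3, 0, 6, 7, 4, 1]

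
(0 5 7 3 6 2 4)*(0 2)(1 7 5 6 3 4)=(0 6)(1 7 4 2)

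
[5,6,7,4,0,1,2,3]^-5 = [6,7,4,5,1,2,3,0]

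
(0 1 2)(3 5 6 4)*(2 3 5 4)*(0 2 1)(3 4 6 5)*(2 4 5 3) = (1 5 3 6)(2 4)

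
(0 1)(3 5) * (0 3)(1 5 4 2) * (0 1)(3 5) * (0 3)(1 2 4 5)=(2 3 5)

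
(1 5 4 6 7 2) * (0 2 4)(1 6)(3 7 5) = (0 2 6 5)(1 3 7 4)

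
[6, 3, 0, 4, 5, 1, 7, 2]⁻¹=[2, 5, 7, 1, 3, 4, 0, 6]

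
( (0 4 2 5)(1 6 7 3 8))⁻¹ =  (0 5 2 4)(1 8 3 7 6)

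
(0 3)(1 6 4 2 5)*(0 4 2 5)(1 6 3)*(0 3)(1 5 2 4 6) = (0 5 1)(2 3 6 4)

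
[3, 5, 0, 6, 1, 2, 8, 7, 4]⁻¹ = [2, 4, 5, 0, 8, 1, 3, 7, 6]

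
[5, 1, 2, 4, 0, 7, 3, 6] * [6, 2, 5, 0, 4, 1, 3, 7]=[1, 2, 5, 4, 6, 7, 0, 3]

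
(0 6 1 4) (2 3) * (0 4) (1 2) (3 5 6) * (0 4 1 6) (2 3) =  (0 2 5) (1 4) (3 6) 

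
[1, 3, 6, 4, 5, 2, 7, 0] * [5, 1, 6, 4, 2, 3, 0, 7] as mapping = [0→1, 1→4, 2→0, 3→2, 4→3, 5→6, 6→7, 7→5] 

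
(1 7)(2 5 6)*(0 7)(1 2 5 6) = (0 7 2 6 5 1)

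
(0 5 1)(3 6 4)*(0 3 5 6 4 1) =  (0 6 1 3 4 5)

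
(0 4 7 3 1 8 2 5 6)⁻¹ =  (0 6 5 2 8 1 3 7 4)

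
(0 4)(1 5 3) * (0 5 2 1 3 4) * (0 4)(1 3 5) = (0 4 1 2 3 5)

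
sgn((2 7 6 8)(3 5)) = 1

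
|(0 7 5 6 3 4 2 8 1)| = 9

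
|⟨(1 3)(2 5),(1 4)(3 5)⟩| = 10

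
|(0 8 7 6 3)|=5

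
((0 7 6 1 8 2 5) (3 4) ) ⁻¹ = (0 5 2 8 1 6 7) (3 4) 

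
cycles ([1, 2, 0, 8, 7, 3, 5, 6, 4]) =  (0 1 2)(3 8 4 7 6 5)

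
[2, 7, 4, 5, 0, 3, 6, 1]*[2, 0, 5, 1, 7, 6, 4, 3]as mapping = [0→5, 1→3, 2→7, 3→6, 4→2, 5→1, 6→4, 7→0]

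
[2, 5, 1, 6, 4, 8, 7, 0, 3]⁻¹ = [7, 2, 0, 8, 4, 1, 3, 6, 5]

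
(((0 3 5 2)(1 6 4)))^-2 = (0 5)(1 6 4)(2 3)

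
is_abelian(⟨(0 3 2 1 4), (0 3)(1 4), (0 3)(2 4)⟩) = no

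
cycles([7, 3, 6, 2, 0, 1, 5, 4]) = (0 7 4)(1 3 2 6 5)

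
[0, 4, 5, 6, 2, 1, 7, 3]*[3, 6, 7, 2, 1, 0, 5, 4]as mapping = [0→3, 1→1, 2→0, 3→5, 4→7, 5→6, 6→4, 7→2]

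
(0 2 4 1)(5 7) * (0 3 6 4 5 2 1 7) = (0 1 3 6 4 7 2 5)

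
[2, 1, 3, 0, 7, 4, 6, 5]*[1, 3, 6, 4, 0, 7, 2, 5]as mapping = [0→6, 1→3, 2→4, 3→1, 4→5, 5→0, 6→2, 7→7]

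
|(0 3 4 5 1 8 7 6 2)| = 9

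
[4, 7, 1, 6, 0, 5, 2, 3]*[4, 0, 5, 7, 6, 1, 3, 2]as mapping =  [0→6, 1→2, 2→0, 3→3, 4→4, 5→1, 6→5, 7→7]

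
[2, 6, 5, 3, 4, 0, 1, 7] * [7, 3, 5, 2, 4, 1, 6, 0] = [5, 6, 1, 2, 4, 7, 3, 0]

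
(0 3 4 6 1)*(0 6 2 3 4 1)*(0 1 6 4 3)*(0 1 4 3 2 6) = (0 2 1 3)(4 6)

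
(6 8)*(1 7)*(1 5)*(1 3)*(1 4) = (1 7 5 3 4)(6 8)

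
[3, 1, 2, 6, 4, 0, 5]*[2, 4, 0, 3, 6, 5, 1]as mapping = [0→3, 1→4, 2→0, 3→1, 4→6, 5→2, 6→5]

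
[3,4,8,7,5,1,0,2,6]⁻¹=[6,5,7,0,1,4,8,3,2]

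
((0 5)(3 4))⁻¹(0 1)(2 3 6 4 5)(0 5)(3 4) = (0 2 4 6 3)(1 5)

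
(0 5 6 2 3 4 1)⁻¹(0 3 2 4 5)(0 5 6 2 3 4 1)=(1 6 5 4 3)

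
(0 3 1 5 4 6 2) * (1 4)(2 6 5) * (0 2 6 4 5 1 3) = (1 6 4)(3 5)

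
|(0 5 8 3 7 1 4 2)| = 8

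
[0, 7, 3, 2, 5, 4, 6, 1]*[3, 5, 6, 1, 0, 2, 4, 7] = [3, 7, 1, 6, 2, 0, 4, 5]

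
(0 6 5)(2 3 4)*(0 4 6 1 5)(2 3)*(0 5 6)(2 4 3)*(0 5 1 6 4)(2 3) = (0 6 1 4 3 5 2)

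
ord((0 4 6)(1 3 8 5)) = 12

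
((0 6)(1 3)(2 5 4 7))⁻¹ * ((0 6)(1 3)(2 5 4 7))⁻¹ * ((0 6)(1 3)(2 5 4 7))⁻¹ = (0 6)(1 3)(2 5 4 7)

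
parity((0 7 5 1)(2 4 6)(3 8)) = even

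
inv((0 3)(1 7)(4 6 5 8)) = (0 3)(1 7)(4 8 5 6)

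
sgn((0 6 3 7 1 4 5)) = 1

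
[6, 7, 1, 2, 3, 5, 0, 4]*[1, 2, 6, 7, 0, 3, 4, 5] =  [4, 5, 2, 6, 7, 3, 1, 0]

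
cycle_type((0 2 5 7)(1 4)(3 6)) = 2^2.4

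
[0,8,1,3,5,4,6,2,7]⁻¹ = [0,2,7,3,5,4,6,8,1]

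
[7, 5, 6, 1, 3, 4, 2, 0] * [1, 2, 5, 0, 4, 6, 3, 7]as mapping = [0→7, 1→6, 2→3, 3→2, 4→0, 5→4, 6→5, 7→1]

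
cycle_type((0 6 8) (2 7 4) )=3^2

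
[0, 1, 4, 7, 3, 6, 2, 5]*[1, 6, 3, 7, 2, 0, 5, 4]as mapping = [0→1, 1→6, 2→2, 3→4, 4→7, 5→5, 6→3, 7→0]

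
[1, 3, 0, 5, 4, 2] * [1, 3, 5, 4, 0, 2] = [3, 4, 1, 2, 0, 5]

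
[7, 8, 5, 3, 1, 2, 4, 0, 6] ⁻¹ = [7, 4, 5, 3, 6, 2, 8, 0, 1] 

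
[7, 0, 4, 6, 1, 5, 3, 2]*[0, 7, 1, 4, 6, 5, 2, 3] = [3, 0, 6, 2, 7, 5, 4, 1]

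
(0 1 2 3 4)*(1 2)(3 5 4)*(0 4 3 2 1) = (0 1)(2 5 3)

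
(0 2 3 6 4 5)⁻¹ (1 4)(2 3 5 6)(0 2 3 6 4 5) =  (0 4 3 6)(1 5)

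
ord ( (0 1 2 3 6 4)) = 6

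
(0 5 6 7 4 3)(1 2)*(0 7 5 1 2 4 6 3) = (0 1 4)(3 7 6 5)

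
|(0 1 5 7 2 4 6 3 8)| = 9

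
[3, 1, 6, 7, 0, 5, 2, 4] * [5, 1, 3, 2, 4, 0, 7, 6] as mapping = [0→2, 1→1, 2→7, 3→6, 4→5, 5→0, 6→3, 7→4] 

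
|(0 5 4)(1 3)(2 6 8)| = 6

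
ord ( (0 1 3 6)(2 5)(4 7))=4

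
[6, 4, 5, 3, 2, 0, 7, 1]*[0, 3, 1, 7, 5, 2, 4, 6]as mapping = [0→4, 1→5, 2→2, 3→7, 4→1, 5→0, 6→6, 7→3]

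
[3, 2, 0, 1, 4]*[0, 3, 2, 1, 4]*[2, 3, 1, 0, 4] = [3, 1, 2, 0, 4]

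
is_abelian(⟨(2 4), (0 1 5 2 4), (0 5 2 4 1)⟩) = no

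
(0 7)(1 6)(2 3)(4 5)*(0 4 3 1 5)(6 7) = (0 6 5 3 2 1 7 4)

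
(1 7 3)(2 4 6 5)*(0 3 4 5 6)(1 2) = (0 3 2 5 1 7 4)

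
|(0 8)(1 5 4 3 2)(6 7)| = 10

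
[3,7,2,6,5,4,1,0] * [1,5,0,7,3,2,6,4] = [7,4,0,6,2,3,5,1] 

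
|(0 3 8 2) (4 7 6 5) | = 4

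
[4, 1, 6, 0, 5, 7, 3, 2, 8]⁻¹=[3, 1, 7, 6, 0, 4, 2, 5, 8]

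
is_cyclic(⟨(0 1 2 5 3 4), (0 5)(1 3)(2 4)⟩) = yes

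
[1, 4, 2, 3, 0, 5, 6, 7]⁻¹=[4, 0, 2, 3, 1, 5, 6, 7]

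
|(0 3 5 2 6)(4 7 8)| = 15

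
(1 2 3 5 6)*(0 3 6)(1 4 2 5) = (0 3 1 5)(2 6 4)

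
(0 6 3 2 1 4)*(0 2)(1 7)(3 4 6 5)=(0 5 3)(1 6 4 2 7)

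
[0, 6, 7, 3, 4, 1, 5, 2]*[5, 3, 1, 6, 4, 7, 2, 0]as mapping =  [0→5, 1→2, 2→0, 3→6, 4→4, 5→3, 6→7, 7→1]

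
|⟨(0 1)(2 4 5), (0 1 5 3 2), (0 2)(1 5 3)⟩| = 720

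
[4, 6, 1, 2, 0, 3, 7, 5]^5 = [4, 2, 3, 5, 0, 7, 1, 6]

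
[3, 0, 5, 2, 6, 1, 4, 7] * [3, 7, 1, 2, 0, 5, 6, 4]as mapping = [0→2, 1→3, 2→5, 3→1, 4→6, 5→7, 6→0, 7→4]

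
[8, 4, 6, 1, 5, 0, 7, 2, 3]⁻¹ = [5, 3, 7, 8, 1, 4, 2, 6, 0]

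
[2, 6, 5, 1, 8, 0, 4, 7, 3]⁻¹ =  [5, 3, 0, 8, 6, 2, 1, 7, 4]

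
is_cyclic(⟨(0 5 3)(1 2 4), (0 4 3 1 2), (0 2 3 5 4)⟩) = no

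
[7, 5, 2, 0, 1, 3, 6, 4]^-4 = [4, 3, 2, 7, 5, 0, 6, 1]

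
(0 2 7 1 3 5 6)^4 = (0 3 2 5 7 6 1)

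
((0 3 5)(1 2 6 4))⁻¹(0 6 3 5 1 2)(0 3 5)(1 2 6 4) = (0 2 6 3 4 5)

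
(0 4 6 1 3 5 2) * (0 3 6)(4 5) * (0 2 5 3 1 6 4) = (0 3)(1 4 2)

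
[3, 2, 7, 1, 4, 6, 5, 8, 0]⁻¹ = [8, 3, 1, 0, 4, 6, 5, 2, 7]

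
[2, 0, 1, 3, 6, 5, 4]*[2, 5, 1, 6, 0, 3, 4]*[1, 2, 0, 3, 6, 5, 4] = [2, 0, 5, 4, 6, 3, 1]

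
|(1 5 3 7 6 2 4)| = 7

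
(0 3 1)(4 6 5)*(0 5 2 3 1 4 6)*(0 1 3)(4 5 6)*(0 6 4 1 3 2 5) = (0 2 6 5 1 4 3)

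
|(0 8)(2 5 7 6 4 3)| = 6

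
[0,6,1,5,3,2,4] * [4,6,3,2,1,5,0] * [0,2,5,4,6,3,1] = [6,0,1,3,5,4,2]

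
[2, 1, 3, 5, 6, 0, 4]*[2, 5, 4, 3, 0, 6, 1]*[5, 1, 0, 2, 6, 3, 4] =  [6, 3, 2, 4, 1, 0, 5]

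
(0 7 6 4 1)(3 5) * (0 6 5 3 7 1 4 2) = (0 1 6 2)(5 7)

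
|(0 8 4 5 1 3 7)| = 7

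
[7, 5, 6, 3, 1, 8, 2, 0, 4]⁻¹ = [7, 4, 6, 3, 8, 1, 2, 0, 5]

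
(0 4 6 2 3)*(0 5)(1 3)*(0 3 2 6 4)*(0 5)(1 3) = (0 5 1 2 3)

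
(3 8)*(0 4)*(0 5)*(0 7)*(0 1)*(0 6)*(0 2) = (0 4 5 7 1 6 2)(3 8)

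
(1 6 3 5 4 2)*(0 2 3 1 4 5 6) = (0 2 4 3 6 1)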